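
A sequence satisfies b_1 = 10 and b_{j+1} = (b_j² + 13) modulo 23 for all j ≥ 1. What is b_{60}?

We have b_1 = 10; b_2 = 21; b_3 = 17; b_4 = 3; b_5 = 22; b_6 = 14; b_7 = 2; b_8 = 17.
Since b_8 = b_3 = 17, the sequence is eventually periodic: after a pre-period of length 2 it cycles with period 5.
For j ≥ 3, b_j depends only on (j - 3) mod 5. (60 - 3) mod 5 = 2, so b_{60} = b_5 = 22.

22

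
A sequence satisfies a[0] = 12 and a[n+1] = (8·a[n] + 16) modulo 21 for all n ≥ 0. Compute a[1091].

We have a[0] = 12,  a[1] = 7,  a[2] = 9,  a[3] = 4,  a[4] = 6,  a[5] = 1,  a[6] = 3,  a[7] = 19,  a[8] = 0,  a[9] = 16,  a[10] = 18,  a[11] = 13,  a[12] = 15,  a[13] = 10,  a[14] = 12.
The sequence repeats with period 14.
So a[1091] = a[0 + ((1091-0) mod 14)] = a[13] = 10.

10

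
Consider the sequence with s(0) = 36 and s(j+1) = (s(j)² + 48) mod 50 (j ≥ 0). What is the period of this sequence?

Computing terms: s(0) = 36, s(1) = 44, s(2) = 34, s(3) = 4, s(4) = 14, s(5) = 44.
Since s(5) = s(1) = 44, the sequence is eventually periodic: after a pre-period of length 1 it cycles with period 4.

4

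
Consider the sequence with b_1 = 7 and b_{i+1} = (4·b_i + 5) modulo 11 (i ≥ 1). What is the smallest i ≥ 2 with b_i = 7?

Computing terms: b_1 = 7, b_2 = 0, b_3 = 5, b_4 = 3, b_5 = 6, b_6 = 7.
Since b_6 = b_1 = 7, the sequence is periodic with period 5.
The value 7 next appears (with i ≥ 2) at b_6.

6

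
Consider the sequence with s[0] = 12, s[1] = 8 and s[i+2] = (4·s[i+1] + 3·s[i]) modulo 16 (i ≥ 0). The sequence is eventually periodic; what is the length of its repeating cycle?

s[0] = 12, s[1] = 8, s[2] = 4, s[3] = 8, s[4] = 12, s[5] = 8.
The sequence repeats with period 4.

4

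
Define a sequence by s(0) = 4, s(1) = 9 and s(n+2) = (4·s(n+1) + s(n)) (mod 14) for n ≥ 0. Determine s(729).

Listing terms: s(0) = 4; s(1) = 9; s(2) = 12; s(3) = 1; s(4) = 2; s(5) = 9; s(6) = 10; s(7) = 7; s(8) = 10; s(9) = 5; s(10) = 2; s(11) = 13; s(12) = 12; s(13) = 5; s(14) = 4; s(15) = 7; s(16) = 4; s(17) = 9.
Since (s(16), s(17)) = (s(0), s(1)) = (4, 9) (two consecutive terms determine the rest), the sequence is periodic with period 16.
(729 - 0) mod 16 = 9, so s(729) = s(9) = 5.

5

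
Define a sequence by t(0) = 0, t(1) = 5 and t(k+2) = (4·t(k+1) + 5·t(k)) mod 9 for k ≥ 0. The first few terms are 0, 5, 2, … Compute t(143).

1

Computing terms: t(0) = 0, t(1) = 5, t(2) = 2, t(3) = 6, t(4) = 7, t(5) = 4, t(6) = 6, t(7) = 8, t(8) = 8, t(9) = 0, t(10) = 4, t(11) = 7, t(12) = 3, t(13) = 2, t(14) = 5, t(15) = 3, t(16) = 1, t(17) = 1, t(18) = 0, t(19) = 5.
Since (t(18), t(19)) = (t(0), t(1)) = (0, 5) (two consecutive terms determine the rest), the sequence is periodic with period 18.
(143 - 0) mod 18 = 17, so t(143) = t(17) = 1.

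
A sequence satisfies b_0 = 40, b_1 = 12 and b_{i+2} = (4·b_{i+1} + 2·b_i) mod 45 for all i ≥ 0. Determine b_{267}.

41

b_0 = 40; b_1 = 12; b_2 = 38; b_3 = 41; b_4 = 15; b_5 = 7; b_6 = 13; b_7 = 21; b_8 = 20; b_9 = 32; b_{10} = 33; b_{11} = 16; b_{12} = 40; b_{13} = 12.
Since (b_{12}, b_{13}) = (b_0, b_1) = (40, 12) (two consecutive terms determine the rest), the sequence is periodic with period 12.
So b_{267} = b_{0 + ((267-0) mod 12)} = b_3 = 41.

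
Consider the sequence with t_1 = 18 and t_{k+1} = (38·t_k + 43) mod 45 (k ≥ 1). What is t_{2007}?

t_1 = 18, t_2 = 7, t_3 = 39, t_4 = 40, t_5 = 33, t_6 = 37, t_7 = 9, t_8 = 25, t_9 = 3, t_{10} = 22, t_{11} = 24, t_{12} = 10, t_{13} = 18.
The sequence repeats with period 12.
(2007 - 1) mod 12 = 2, so t_{2007} = t_3 = 39.

39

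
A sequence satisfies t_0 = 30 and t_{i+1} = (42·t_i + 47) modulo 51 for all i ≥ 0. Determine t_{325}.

Computing terms: t_0 = 30,  t_1 = 32,  t_2 = 14,  t_3 = 23,  t_4 = 44,  t_5 = 8,  t_6 = 26,  t_7 = 17,  t_8 = 47,  t_9 = 32.
Since t_9 = t_1 = 32, the sequence is eventually periodic: after a pre-period of length 1 it cycles with period 8.
For i ≥ 1, t_i depends only on (i - 1) mod 8. (325 - 1) mod 8 = 4, so t_{325} = t_5 = 8.

8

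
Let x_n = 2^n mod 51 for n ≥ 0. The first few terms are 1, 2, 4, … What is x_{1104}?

x_0 = 1; x_1 = 2; x_2 = 4; x_3 = 8; x_4 = 16; x_5 = 32; x_6 = 13; x_7 = 26; x_8 = 1.
The sequence repeats with period 8.
(1104 - 0) mod 8 = 0, so x_{1104} = x_0 = 1.

1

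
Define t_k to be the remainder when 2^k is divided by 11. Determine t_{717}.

7

t_1 = 2; t_2 = 4; t_3 = 8; t_4 = 5; t_5 = 10; t_6 = 9; t_7 = 7; t_8 = 3; t_9 = 6; t_{10} = 1; t_{11} = 2.
Since t_{11} = t_1 = 2, the sequence is periodic with period 10.
So t_{717} = t_{1 + ((717-1) mod 10)} = t_7 = 7.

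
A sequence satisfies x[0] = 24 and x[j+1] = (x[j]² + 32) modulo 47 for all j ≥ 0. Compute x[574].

3

Computing terms: x[0] = 24, x[1] = 44, x[2] = 41, x[3] = 21, x[4] = 3, x[5] = 41.
Since x[5] = x[2] = 41, the sequence is eventually periodic: after a pre-period of length 2 it cycles with period 3.
For j ≥ 2, x[j] depends only on (j - 2) mod 3. (574 - 2) mod 3 = 2, so x[574] = x[4] = 3.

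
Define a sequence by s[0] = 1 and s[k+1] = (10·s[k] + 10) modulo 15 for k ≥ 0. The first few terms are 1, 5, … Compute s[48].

s[0] = 1,  s[1] = 5,  s[2] = 0,  s[3] = 10,  s[4] = 5.
Since s[4] = s[1] = 5, the sequence is eventually periodic: after a pre-period of length 1 it cycles with period 3.
For k ≥ 1, s[k] depends only on (k - 1) mod 3. (48 - 1) mod 3 = 2, so s[48] = s[3] = 10.

10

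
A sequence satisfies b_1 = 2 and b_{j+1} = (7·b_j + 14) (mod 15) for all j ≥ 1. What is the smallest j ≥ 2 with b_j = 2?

We have b_1 = 2, b_2 = 13, b_3 = 0, b_4 = 14, b_5 = 7, b_6 = 3, b_7 = 5, b_8 = 4, b_9 = 12, b_{10} = 8, b_{11} = 10, b_{12} = 9, b_{13} = 2.
Since b_{13} = b_1 = 2, the sequence is periodic with period 12.
The value 2 next appears (with j ≥ 2) at b_{13}.

13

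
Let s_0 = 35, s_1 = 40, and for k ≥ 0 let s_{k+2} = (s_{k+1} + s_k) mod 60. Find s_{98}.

15

We have s_0 = 35, s_1 = 40, s_2 = 15, s_3 = 55, s_4 = 10, s_5 = 5, s_6 = 15, s_7 = 20, s_8 = 35, s_9 = 55, s_{10} = 30, s_{11} = 25, s_{12} = 55, s_{13} = 20, s_{14} = 15, s_{15} = 35, s_{16} = 50, s_{17} = 25, s_{18} = 15, s_{19} = 40, s_{20} = 55, s_{21} = 35, s_{22} = 30, s_{23} = 5, s_{24} = 35, s_{25} = 40.
The sequence repeats with period 24.
So s_{98} = s_{0 + ((98-0) mod 24)} = s_2 = 15.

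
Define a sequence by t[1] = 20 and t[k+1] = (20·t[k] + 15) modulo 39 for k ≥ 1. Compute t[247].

We have t[1] = 20, t[2] = 25, t[3] = 8, t[4] = 19, t[5] = 5, t[6] = 37, t[7] = 14, t[8] = 22, t[9] = 26, t[10] = 28, t[11] = 29, t[12] = 10, t[13] = 20.
Since t[13] = t[1] = 20, the sequence is periodic with period 12.
(247 - 1) mod 12 = 6, so t[247] = t[7] = 14.

14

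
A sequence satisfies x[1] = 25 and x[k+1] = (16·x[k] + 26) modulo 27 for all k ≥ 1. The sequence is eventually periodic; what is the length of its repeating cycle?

27

Computing terms: x[1] = 25,  x[2] = 21,  x[3] = 11,  x[4] = 13,  x[5] = 18,  x[6] = 17,  x[7] = 1,  x[8] = 15,  x[9] = 23,  x[10] = 16,  x[11] = 12,  x[12] = 2,  x[13] = 4,  x[14] = 9,  x[15] = 8,  x[16] = 19,  x[17] = 6,  x[18] = 14,  x[19] = 7,  x[20] = 3,  x[21] = 20,  x[22] = 22,  x[23] = 0,  x[24] = 26,  x[25] = 10,  x[26] = 24,  x[27] = 5,  x[28] = 25.
Since x[28] = x[1] = 25, the sequence is periodic with period 27.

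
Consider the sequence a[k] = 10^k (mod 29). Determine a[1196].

7

Listing terms: a[1] = 10; a[2] = 13; a[3] = 14; a[4] = 24; a[5] = 8; a[6] = 22; a[7] = 17; a[8] = 25; a[9] = 18; a[10] = 6; a[11] = 2; a[12] = 20; a[13] = 26; a[14] = 28; a[15] = 19; a[16] = 16; a[17] = 15; a[18] = 5; a[19] = 21; a[20] = 7; a[21] = 12; a[22] = 4; a[23] = 11; a[24] = 23; a[25] = 27; a[26] = 9; a[27] = 3; a[28] = 1; a[29] = 10.
The sequence repeats with period 28.
(1196 - 1) mod 28 = 19, so a[1196] = a[20] = 7.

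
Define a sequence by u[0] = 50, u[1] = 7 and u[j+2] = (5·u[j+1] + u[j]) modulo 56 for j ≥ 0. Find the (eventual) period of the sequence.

We have u[0] = 50, u[1] = 7, u[2] = 29, u[3] = 40, u[4] = 5, u[5] = 9, u[6] = 50, u[7] = 35, u[8] = 1, u[9] = 40, u[10] = 33, u[11] = 37, u[12] = 50, u[13] = 7.
The sequence repeats with period 12.

12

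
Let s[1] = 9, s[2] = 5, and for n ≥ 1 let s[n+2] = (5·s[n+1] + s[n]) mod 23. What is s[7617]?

We have s[1] = 9,  s[2] = 5,  s[3] = 11,  s[4] = 14,  s[5] = 12,  s[6] = 5,  s[7] = 14,  s[8] = 6,  s[9] = 21,  s[10] = 19,  s[11] = 1,  s[12] = 1,  s[13] = 6,  s[14] = 8,  s[15] = 0,  s[16] = 8,  s[17] = 17,  s[18] = 1,  s[19] = 22,  s[20] = 19,  s[21] = 2,  s[22] = 6,  s[23] = 9,  s[24] = 5.
The sequence repeats with period 22.
(7617 - 1) mod 22 = 4, so s[7617] = s[5] = 12.

12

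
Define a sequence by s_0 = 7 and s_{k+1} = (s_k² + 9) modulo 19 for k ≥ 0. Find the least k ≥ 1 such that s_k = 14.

3

We have s_0 = 7,  s_1 = 1,  s_2 = 10,  s_3 = 14,  s_4 = 15,  s_5 = 6,  s_6 = 7.
Since s_6 = s_0 = 7, the sequence is periodic with period 6.
The value 14 first appears (with k ≥ 1) at s_3.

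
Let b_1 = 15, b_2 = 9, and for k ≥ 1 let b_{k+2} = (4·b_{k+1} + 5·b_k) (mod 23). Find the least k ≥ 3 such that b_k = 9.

24

Listing terms: b_1 = 15,  b_2 = 9,  b_3 = 19,  b_4 = 6,  b_5 = 4,  b_6 = 0,  b_7 = 20,  b_8 = 11,  b_9 = 6,  b_{10} = 10,  b_{11} = 1,  b_{12} = 8,  b_{13} = 14,  b_{14} = 4,  b_{15} = 17,  b_{16} = 19,  b_{17} = 0,  b_{18} = 3,  b_{19} = 12,  b_{20} = 17,  b_{21} = 13,  b_{22} = 22,  b_{23} = 15,  b_{24} = 9.
Since (b_{23}, b_{24}) = (b_1, b_2) = (15, 9) (two consecutive terms determine the rest), the sequence is periodic with period 22.
The value 9 next appears (with k ≥ 3) at b_{24}.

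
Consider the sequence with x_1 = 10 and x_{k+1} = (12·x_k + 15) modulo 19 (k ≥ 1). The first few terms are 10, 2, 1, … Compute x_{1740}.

17

We have x_1 = 10, x_2 = 2, x_3 = 1, x_4 = 8, x_5 = 16, x_6 = 17, x_7 = 10.
The sequence repeats with period 6.
(1740 - 1) mod 6 = 5, so x_{1740} = x_6 = 17.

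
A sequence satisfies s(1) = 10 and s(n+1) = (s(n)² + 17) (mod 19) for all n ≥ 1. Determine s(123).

7

We have s(1) = 10,  s(2) = 3,  s(3) = 7,  s(4) = 9,  s(5) = 3.
Since s(5) = s(2) = 3, the sequence is eventually periodic: after a pre-period of length 1 it cycles with period 3.
For n ≥ 2, s(n) depends only on (n - 2) mod 3. (123 - 2) mod 3 = 1, so s(123) = s(3) = 7.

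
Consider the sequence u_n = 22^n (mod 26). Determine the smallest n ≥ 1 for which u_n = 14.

3

Listing terms: u_0 = 1; u_1 = 22; u_2 = 16; u_3 = 14; u_4 = 22.
Since u_4 = u_1 = 22, the sequence is eventually periodic: after a pre-period of length 1 it cycles with period 3.
The value 14 first appears (with n ≥ 1) at u_3.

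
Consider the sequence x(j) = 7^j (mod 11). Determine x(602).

5

Computing terms: x(1) = 7; x(2) = 5; x(3) = 2; x(4) = 3; x(5) = 10; x(6) = 4; x(7) = 6; x(8) = 9; x(9) = 8; x(10) = 1; x(11) = 7.
The sequence repeats with period 10.
So x(602) = x(1 + ((602-1) mod 10)) = x(2) = 5.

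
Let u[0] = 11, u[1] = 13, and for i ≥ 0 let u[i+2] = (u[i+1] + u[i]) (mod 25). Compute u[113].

Computing terms: u[0] = 11,  u[1] = 13,  u[2] = 24,  u[3] = 12,  u[4] = 11,  u[5] = 23,  u[6] = 9,  u[7] = 7,  u[8] = 16,  u[9] = 23,  u[10] = 14,  u[11] = 12,  u[12] = 1,  u[13] = 13,  u[14] = 14,  u[15] = 2,  u[16] = 16,  u[17] = 18,  u[18] = 9,  u[19] = 2,  u[20] = 11,  u[21] = 13.
The sequence repeats with period 20.
(113 - 0) mod 20 = 13, so u[113] = u[13] = 13.

13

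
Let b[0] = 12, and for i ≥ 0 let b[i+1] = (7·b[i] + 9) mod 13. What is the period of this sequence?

Listing terms: b[0] = 12; b[1] = 2; b[2] = 10; b[3] = 1; b[4] = 3; b[5] = 4; b[6] = 11; b[7] = 8; b[8] = 0; b[9] = 9; b[10] = 7; b[11] = 6; b[12] = 12.
The sequence repeats with period 12.

12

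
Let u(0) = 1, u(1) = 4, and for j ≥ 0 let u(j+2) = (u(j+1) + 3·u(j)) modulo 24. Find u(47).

u(0) = 1; u(1) = 4; u(2) = 7; u(3) = 19; u(4) = 16; u(5) = 1; u(6) = 1; u(7) = 4.
The sequence repeats with period 6.
So u(47) = u(0 + ((47-0) mod 6)) = u(5) = 1.

1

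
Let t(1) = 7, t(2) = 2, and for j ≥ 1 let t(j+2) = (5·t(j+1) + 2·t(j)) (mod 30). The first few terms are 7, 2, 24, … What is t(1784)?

t(1) = 7,  t(2) = 2,  t(3) = 24,  t(4) = 4,  t(5) = 8,  t(6) = 18,  t(7) = 16,  t(8) = 26,  t(9) = 12,  t(10) = 22,  t(11) = 14,  t(12) = 24,  t(13) = 28,  t(14) = 8,  t(15) = 6,  t(16) = 16,  t(17) = 2,  t(18) = 12,  t(19) = 4,  t(20) = 14,  t(21) = 18,  t(22) = 28,  t(23) = 26,  t(24) = 6,  t(25) = 22,  t(26) = 2,  t(27) = 24.
Since (t(26), t(27)) = (t(2), t(3)) = (2, 24) (two consecutive terms determine the rest), the sequence is eventually periodic: after a pre-period of length 1 it cycles with period 24.
For j ≥ 2, t(j) depends only on (j - 2) mod 24. (1784 - 2) mod 24 = 6, so t(1784) = t(8) = 26.

26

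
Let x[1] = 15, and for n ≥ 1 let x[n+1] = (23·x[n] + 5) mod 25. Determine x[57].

15

x[1] = 15, x[2] = 0, x[3] = 5, x[4] = 20, x[5] = 15.
Since x[5] = x[1] = 15, the sequence is periodic with period 4.
So x[57] = x[1 + ((57-1) mod 4)] = x[1] = 15.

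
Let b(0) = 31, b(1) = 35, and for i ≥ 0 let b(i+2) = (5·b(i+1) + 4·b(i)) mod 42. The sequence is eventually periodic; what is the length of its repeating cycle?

b(0) = 31,  b(1) = 35,  b(2) = 5,  b(3) = 39,  b(4) = 5,  b(5) = 13,  b(6) = 1,  b(7) = 15,  b(8) = 37,  b(9) = 35,  b(10) = 29,  b(11) = 33,  b(12) = 29,  b(13) = 25,  b(14) = 31,  b(15) = 3,  b(16) = 13,  b(17) = 35,  b(18) = 17,  b(19) = 15,  b(20) = 17,  b(21) = 19,  b(22) = 37,  b(23) = 9,  b(24) = 25,  b(25) = 35,  b(26) = 23,  b(27) = 3,  b(28) = 23,  b(29) = 1,  b(30) = 13,  b(31) = 27,  b(32) = 19,  b(33) = 35,  b(34) = 41,  b(35) = 9,  b(36) = 41,  b(37) = 31,  b(38) = 25,  b(39) = 39,  b(40) = 1,  b(41) = 35,  b(42) = 11,  b(43) = 27,  b(44) = 11,  b(45) = 37,  b(46) = 19,  b(47) = 33,  b(48) = 31,  b(49) = 35.
Since (b(48), b(49)) = (b(0), b(1)) = (31, 35) (two consecutive terms determine the rest), the sequence is periodic with period 48.

48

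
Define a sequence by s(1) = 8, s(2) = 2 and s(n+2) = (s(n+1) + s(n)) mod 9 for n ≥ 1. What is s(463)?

2

Computing terms: s(1) = 8, s(2) = 2, s(3) = 1, s(4) = 3, s(5) = 4, s(6) = 7, s(7) = 2, s(8) = 0, s(9) = 2, s(10) = 2, s(11) = 4, s(12) = 6, s(13) = 1, s(14) = 7, s(15) = 8, s(16) = 6, s(17) = 5, s(18) = 2, s(19) = 7, s(20) = 0, s(21) = 7, s(22) = 7, s(23) = 5, s(24) = 3, s(25) = 8, s(26) = 2.
The sequence repeats with period 24.
(463 - 1) mod 24 = 6, so s(463) = s(7) = 2.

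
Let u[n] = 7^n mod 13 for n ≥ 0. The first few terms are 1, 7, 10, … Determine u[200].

3

Computing terms: u[0] = 1, u[1] = 7, u[2] = 10, u[3] = 5, u[4] = 9, u[5] = 11, u[6] = 12, u[7] = 6, u[8] = 3, u[9] = 8, u[10] = 4, u[11] = 2, u[12] = 1.
Since u[12] = u[0] = 1, the sequence is periodic with period 12.
(200 - 0) mod 12 = 8, so u[200] = u[8] = 3.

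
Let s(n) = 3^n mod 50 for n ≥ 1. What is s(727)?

Listing terms: s(1) = 3; s(2) = 9; s(3) = 27; s(4) = 31; s(5) = 43; s(6) = 29; s(7) = 37; s(8) = 11; s(9) = 33; s(10) = 49; s(11) = 47; s(12) = 41; s(13) = 23; s(14) = 19; s(15) = 7; s(16) = 21; s(17) = 13; s(18) = 39; s(19) = 17; s(20) = 1; s(21) = 3.
Since s(21) = s(1) = 3, the sequence is periodic with period 20.
(727 - 1) mod 20 = 6, so s(727) = s(7) = 37.

37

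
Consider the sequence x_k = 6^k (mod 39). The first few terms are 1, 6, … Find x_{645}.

Computing terms: x_0 = 1; x_1 = 6; x_2 = 36; x_3 = 21; x_4 = 9; x_5 = 15; x_6 = 12; x_7 = 33; x_8 = 3; x_9 = 18; x_{10} = 30; x_{11} = 24; x_{12} = 27; x_{13} = 6.
Since x_{13} = x_1 = 6, the sequence is eventually periodic: after a pre-period of length 1 it cycles with period 12.
For k ≥ 1, x_k depends only on (k - 1) mod 12. (645 - 1) mod 12 = 8, so x_{645} = x_9 = 18.

18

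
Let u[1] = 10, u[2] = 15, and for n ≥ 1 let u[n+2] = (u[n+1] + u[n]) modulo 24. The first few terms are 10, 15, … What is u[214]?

We have u[1] = 10; u[2] = 15; u[3] = 1; u[4] = 16; u[5] = 17; u[6] = 9; u[7] = 2; u[8] = 11; u[9] = 13; u[10] = 0; u[11] = 13; u[12] = 13; u[13] = 2; u[14] = 15; u[15] = 17; u[16] = 8; u[17] = 1; u[18] = 9; u[19] = 10; u[20] = 19; u[21] = 5; u[22] = 0; u[23] = 5; u[24] = 5; u[25] = 10; u[26] = 15.
Since (u[25], u[26]) = (u[1], u[2]) = (10, 15) (two consecutive terms determine the rest), the sequence is periodic with period 24.
So u[214] = u[1 + ((214-1) mod 24)] = u[22] = 0.

0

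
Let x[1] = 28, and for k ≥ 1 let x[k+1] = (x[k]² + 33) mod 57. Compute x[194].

49

We have x[1] = 28, x[2] = 19, x[3] = 52, x[4] = 1, x[5] = 34, x[6] = 49, x[7] = 40, x[8] = 37, x[9] = 34.
Since x[9] = x[5] = 34, the sequence is eventually periodic: after a pre-period of length 4 it cycles with period 4.
For k ≥ 5, x[k] depends only on (k - 5) mod 4. (194 - 5) mod 4 = 1, so x[194] = x[6] = 49.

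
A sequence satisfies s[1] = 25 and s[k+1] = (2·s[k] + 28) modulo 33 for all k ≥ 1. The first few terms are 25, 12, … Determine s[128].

24

Listing terms: s[1] = 25, s[2] = 12, s[3] = 19, s[4] = 0, s[5] = 28, s[6] = 18, s[7] = 31, s[8] = 24, s[9] = 10, s[10] = 15, s[11] = 25.
Since s[11] = s[1] = 25, the sequence is periodic with period 10.
(128 - 1) mod 10 = 7, so s[128] = s[8] = 24.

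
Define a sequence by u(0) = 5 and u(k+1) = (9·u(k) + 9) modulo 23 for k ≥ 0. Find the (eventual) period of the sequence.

11

We have u(0) = 5, u(1) = 8, u(2) = 12, u(3) = 2, u(4) = 4, u(5) = 22, u(6) = 0, u(7) = 9, u(8) = 21, u(9) = 14, u(10) = 20, u(11) = 5.
The sequence repeats with period 11.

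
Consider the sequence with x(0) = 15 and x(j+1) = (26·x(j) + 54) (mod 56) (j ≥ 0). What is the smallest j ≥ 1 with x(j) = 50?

6

Listing terms: x(0) = 15; x(1) = 52; x(2) = 6; x(3) = 42; x(4) = 26; x(5) = 2; x(6) = 50; x(7) = 10; x(8) = 34; x(9) = 42.
Since x(9) = x(3) = 42, the sequence is eventually periodic: after a pre-period of length 3 it cycles with period 6.
The value 50 first appears (with j ≥ 1) at x(6).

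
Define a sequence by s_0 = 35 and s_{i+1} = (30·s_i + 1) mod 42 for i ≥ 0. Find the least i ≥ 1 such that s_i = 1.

1

s_0 = 35,  s_1 = 1,  s_2 = 31,  s_3 = 7,  s_4 = 1.
Since s_4 = s_1 = 1, the sequence is eventually periodic: after a pre-period of length 1 it cycles with period 3.
The value 1 first appears (with i ≥ 1) at s_1.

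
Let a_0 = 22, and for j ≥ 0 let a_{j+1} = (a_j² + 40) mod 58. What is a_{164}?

Listing terms: a_0 = 22, a_1 = 2, a_2 = 44, a_3 = 4, a_4 = 56, a_5 = 44.
Since a_5 = a_2 = 44, the sequence is eventually periodic: after a pre-period of length 2 it cycles with period 3.
For j ≥ 2, a_j depends only on (j - 2) mod 3. (164 - 2) mod 3 = 0, so a_{164} = a_2 = 44.

44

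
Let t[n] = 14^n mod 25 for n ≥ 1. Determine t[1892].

21

We have t[1] = 14; t[2] = 21; t[3] = 19; t[4] = 16; t[5] = 24; t[6] = 11; t[7] = 4; t[8] = 6; t[9] = 9; t[10] = 1; t[11] = 14.
The sequence repeats with period 10.
So t[1892] = t[1 + ((1892-1) mod 10)] = t[2] = 21.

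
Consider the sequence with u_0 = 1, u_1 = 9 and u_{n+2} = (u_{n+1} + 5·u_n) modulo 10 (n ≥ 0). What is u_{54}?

u_0 = 1,  u_1 = 9,  u_2 = 4,  u_3 = 9,  u_4 = 9,  u_5 = 4.
Since (u_4, u_5) = (u_1, u_2) = (9, 4) (two consecutive terms determine the rest), the sequence is eventually periodic: after a pre-period of length 1 it cycles with period 3.
For n ≥ 1, u_n depends only on (n - 1) mod 3. (54 - 1) mod 3 = 2, so u_{54} = u_3 = 9.

9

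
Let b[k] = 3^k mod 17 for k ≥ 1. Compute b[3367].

We have b[1] = 3,  b[2] = 9,  b[3] = 10,  b[4] = 13,  b[5] = 5,  b[6] = 15,  b[7] = 11,  b[8] = 16,  b[9] = 14,  b[10] = 8,  b[11] = 7,  b[12] = 4,  b[13] = 12,  b[14] = 2,  b[15] = 6,  b[16] = 1,  b[17] = 3.
Since b[17] = b[1] = 3, the sequence is periodic with period 16.
(3367 - 1) mod 16 = 6, so b[3367] = b[7] = 11.

11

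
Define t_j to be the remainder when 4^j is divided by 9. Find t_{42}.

1

We have t_1 = 4, t_2 = 7, t_3 = 1, t_4 = 4.
Since t_4 = t_1 = 4, the sequence is periodic with period 3.
So t_{42} = t_{1 + ((42-1) mod 3)} = t_3 = 1.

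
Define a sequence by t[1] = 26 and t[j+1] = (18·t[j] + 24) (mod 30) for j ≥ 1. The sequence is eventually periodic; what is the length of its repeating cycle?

Listing terms: t[1] = 26, t[2] = 12, t[3] = 0, t[4] = 24, t[5] = 6, t[6] = 12.
Since t[6] = t[2] = 12, the sequence is eventually periodic: after a pre-period of length 1 it cycles with period 4.

4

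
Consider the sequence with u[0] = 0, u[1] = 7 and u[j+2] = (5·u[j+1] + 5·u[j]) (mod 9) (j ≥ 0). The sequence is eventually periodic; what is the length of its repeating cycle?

u[0] = 0, u[1] = 7, u[2] = 8, u[3] = 3, u[4] = 1, u[5] = 2, u[6] = 6, u[7] = 4, u[8] = 5, u[9] = 0, u[10] = 7.
The sequence repeats with period 9.

9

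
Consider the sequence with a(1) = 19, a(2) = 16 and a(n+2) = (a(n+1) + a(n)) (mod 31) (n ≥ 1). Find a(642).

a(1) = 19; a(2) = 16; a(3) = 4; a(4) = 20; a(5) = 24; a(6) = 13; a(7) = 6; a(8) = 19; a(9) = 25; a(10) = 13; a(11) = 7; a(12) = 20; a(13) = 27; a(14) = 16; a(15) = 12; a(16) = 28; a(17) = 9; a(18) = 6; a(19) = 15; a(20) = 21; a(21) = 5; a(22) = 26; a(23) = 0; a(24) = 26; a(25) = 26; a(26) = 21; a(27) = 16; a(28) = 6; a(29) = 22; a(30) = 28; a(31) = 19; a(32) = 16.
The sequence repeats with period 30.
(642 - 1) mod 30 = 11, so a(642) = a(12) = 20.

20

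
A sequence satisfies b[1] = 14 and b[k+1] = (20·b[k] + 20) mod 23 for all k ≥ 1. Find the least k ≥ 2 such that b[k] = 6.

21

We have b[1] = 14, b[2] = 1, b[3] = 17, b[4] = 15, b[5] = 21, b[6] = 3, b[7] = 11, b[8] = 10, b[9] = 13, b[10] = 4, b[11] = 8, b[12] = 19, b[13] = 9, b[14] = 16, b[15] = 18, b[16] = 12, b[17] = 7, b[18] = 22, b[19] = 0, b[20] = 20, b[21] = 6, b[22] = 2, b[23] = 14.
The sequence repeats with period 22.
The value 6 first appears (with k ≥ 2) at b[21].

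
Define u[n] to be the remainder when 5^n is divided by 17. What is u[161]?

u[0] = 1, u[1] = 5, u[2] = 8, u[3] = 6, u[4] = 13, u[5] = 14, u[6] = 2, u[7] = 10, u[8] = 16, u[9] = 12, u[10] = 9, u[11] = 11, u[12] = 4, u[13] = 3, u[14] = 15, u[15] = 7, u[16] = 1.
Since u[16] = u[0] = 1, the sequence is periodic with period 16.
(161 - 0) mod 16 = 1, so u[161] = u[1] = 5.

5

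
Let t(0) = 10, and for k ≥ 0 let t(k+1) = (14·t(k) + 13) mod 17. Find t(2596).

We have t(0) = 10; t(1) = 0; t(2) = 13; t(3) = 8; t(4) = 6; t(5) = 12; t(6) = 11; t(7) = 14; t(8) = 5; t(9) = 15; t(10) = 2; t(11) = 7; t(12) = 9; t(13) = 3; t(14) = 4; t(15) = 1; t(16) = 10.
Since t(16) = t(0) = 10, the sequence is periodic with period 16.
(2596 - 0) mod 16 = 4, so t(2596) = t(4) = 6.

6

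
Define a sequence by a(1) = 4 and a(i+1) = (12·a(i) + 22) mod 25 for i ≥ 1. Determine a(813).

9

a(1) = 4; a(2) = 20; a(3) = 12; a(4) = 16; a(5) = 14; a(6) = 15; a(7) = 2; a(8) = 21; a(9) = 24; a(10) = 10; a(11) = 17; a(12) = 1; a(13) = 9; a(14) = 5; a(15) = 7; a(16) = 6; a(17) = 19; a(18) = 0; a(19) = 22; a(20) = 11; a(21) = 4.
The sequence repeats with period 20.
So a(813) = a(1 + ((813-1) mod 20)) = a(13) = 9.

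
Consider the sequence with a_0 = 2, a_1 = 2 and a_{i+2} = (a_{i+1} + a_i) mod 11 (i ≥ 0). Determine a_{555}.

Computing terms: a_0 = 2,  a_1 = 2,  a_2 = 4,  a_3 = 6,  a_4 = 10,  a_5 = 5,  a_6 = 4,  a_7 = 9,  a_8 = 2,  a_9 = 0,  a_{10} = 2,  a_{11} = 2.
The sequence repeats with period 10.
So a_{555} = a_{0 + ((555-0) mod 10)} = a_5 = 5.

5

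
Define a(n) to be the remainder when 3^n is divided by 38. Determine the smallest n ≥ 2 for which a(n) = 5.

4

We have a(1) = 3,  a(2) = 9,  a(3) = 27,  a(4) = 5,  a(5) = 15,  a(6) = 7,  a(7) = 21,  a(8) = 25,  a(9) = 37,  a(10) = 35,  a(11) = 29,  a(12) = 11,  a(13) = 33,  a(14) = 23,  a(15) = 31,  a(16) = 17,  a(17) = 13,  a(18) = 1,  a(19) = 3.
Since a(19) = a(1) = 3, the sequence is periodic with period 18.
The value 5 first appears (with n ≥ 2) at a(4).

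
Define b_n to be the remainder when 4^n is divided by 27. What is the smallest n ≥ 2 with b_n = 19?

6

Listing terms: b_1 = 4, b_2 = 16, b_3 = 10, b_4 = 13, b_5 = 25, b_6 = 19, b_7 = 22, b_8 = 7, b_9 = 1, b_{10} = 4.
Since b_{10} = b_1 = 4, the sequence is periodic with period 9.
The value 19 first appears (with n ≥ 2) at b_6.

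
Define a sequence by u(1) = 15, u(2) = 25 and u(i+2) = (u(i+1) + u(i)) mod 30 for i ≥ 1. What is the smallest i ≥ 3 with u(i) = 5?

Computing terms: u(1) = 15, u(2) = 25, u(3) = 10, u(4) = 5, u(5) = 15, u(6) = 20, u(7) = 5, u(8) = 25, u(9) = 0, u(10) = 25, u(11) = 25, u(12) = 20, u(13) = 15, u(14) = 5, u(15) = 20, u(16) = 25, u(17) = 15, u(18) = 10, u(19) = 25, u(20) = 5, u(21) = 0, u(22) = 5, u(23) = 5, u(24) = 10, u(25) = 15, u(26) = 25.
The sequence repeats with period 24.
The value 5 first appears (with i ≥ 3) at u(4).

4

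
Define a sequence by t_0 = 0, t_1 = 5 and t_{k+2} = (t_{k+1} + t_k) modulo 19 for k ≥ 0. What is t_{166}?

Computing terms: t_0 = 0,  t_1 = 5,  t_2 = 5,  t_3 = 10,  t_4 = 15,  t_5 = 6,  t_6 = 2,  t_7 = 8,  t_8 = 10,  t_9 = 18,  t_{10} = 9,  t_{11} = 8,  t_{12} = 17,  t_{13} = 6,  t_{14} = 4,  t_{15} = 10,  t_{16} = 14,  t_{17} = 5,  t_{18} = 0,  t_{19} = 5.
The sequence repeats with period 18.
(166 - 0) mod 18 = 4, so t_{166} = t_4 = 15.

15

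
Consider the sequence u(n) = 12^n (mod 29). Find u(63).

17

Computing terms: u(0) = 1, u(1) = 12, u(2) = 28, u(3) = 17, u(4) = 1.
Since u(4) = u(0) = 1, the sequence is periodic with period 4.
So u(63) = u(0 + ((63-0) mod 4)) = u(3) = 17.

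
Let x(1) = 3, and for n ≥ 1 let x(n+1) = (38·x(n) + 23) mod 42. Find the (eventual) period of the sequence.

6

We have x(1) = 3; x(2) = 11; x(3) = 21; x(4) = 23; x(5) = 15; x(6) = 5; x(7) = 3.
Since x(7) = x(1) = 3, the sequence is periodic with period 6.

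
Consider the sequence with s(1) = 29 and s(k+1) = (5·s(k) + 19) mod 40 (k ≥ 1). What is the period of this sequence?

We have s(1) = 29; s(2) = 4; s(3) = 39; s(4) = 14; s(5) = 9; s(6) = 24; s(7) = 19; s(8) = 34; s(9) = 29.
The sequence repeats with period 8.

8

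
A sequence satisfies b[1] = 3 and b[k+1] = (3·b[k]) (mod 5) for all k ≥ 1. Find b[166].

4

Computing terms: b[1] = 3,  b[2] = 4,  b[3] = 2,  b[4] = 1,  b[5] = 3.
The sequence repeats with period 4.
So b[166] = b[1 + ((166-1) mod 4)] = b[2] = 4.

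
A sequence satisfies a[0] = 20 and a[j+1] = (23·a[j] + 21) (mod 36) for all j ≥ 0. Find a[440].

Computing terms: a[0] = 20; a[1] = 13; a[2] = 32; a[3] = 1; a[4] = 8; a[5] = 25; a[6] = 20.
Since a[6] = a[0] = 20, the sequence is periodic with period 6.
(440 - 0) mod 6 = 2, so a[440] = a[2] = 32.

32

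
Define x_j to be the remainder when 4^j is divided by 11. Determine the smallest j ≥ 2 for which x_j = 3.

x_1 = 4, x_2 = 5, x_3 = 9, x_4 = 3, x_5 = 1, x_6 = 4.
Since x_6 = x_1 = 4, the sequence is periodic with period 5.
The value 3 first appears (with j ≥ 2) at x_4.

4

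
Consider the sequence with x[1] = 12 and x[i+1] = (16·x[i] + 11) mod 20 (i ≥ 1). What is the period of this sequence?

We have x[1] = 12; x[2] = 3; x[3] = 19; x[4] = 15; x[5] = 11; x[6] = 7; x[7] = 3.
Since x[7] = x[2] = 3, the sequence is eventually periodic: after a pre-period of length 1 it cycles with period 5.

5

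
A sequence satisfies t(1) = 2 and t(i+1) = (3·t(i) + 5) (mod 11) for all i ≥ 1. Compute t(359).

t(1) = 2; t(2) = 0; t(3) = 5; t(4) = 9; t(5) = 10; t(6) = 2.
The sequence repeats with period 5.
So t(359) = t(1 + ((359-1) mod 5)) = t(4) = 9.

9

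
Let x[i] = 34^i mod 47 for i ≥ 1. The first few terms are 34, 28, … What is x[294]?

We have x[1] = 34,  x[2] = 28,  x[3] = 12,  x[4] = 32,  x[5] = 7,  x[6] = 3,  x[7] = 8,  x[8] = 37,  x[9] = 36,  x[10] = 2,  x[11] = 21,  x[12] = 9,  x[13] = 24,  x[14] = 17,  x[15] = 14,  x[16] = 6,  x[17] = 16,  x[18] = 27,  x[19] = 25,  x[20] = 4,  x[21] = 42,  x[22] = 18,  x[23] = 1,  x[24] = 34.
The sequence repeats with period 23.
So x[294] = x[1 + ((294-1) mod 23)] = x[18] = 27.

27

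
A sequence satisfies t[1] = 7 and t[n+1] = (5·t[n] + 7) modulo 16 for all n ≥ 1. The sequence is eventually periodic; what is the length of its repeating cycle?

t[1] = 7; t[2] = 10; t[3] = 9; t[4] = 4; t[5] = 11; t[6] = 14; t[7] = 13; t[8] = 8; t[9] = 15; t[10] = 2; t[11] = 1; t[12] = 12; t[13] = 3; t[14] = 6; t[15] = 5; t[16] = 0; t[17] = 7.
The sequence repeats with period 16.

16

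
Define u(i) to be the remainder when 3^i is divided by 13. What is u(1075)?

3

Listing terms: u(1) = 3,  u(2) = 9,  u(3) = 1,  u(4) = 3.
The sequence repeats with period 3.
So u(1075) = u(1 + ((1075-1) mod 3)) = u(1) = 3.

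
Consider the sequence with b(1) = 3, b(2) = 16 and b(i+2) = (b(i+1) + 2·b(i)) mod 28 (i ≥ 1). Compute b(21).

We have b(1) = 3,  b(2) = 16,  b(3) = 22,  b(4) = 26,  b(5) = 14,  b(6) = 10,  b(7) = 10,  b(8) = 2,  b(9) = 22,  b(10) = 26.
Since (b(9), b(10)) = (b(3), b(4)) = (22, 26) (two consecutive terms determine the rest), the sequence is eventually periodic: after a pre-period of length 2 it cycles with period 6.
For i ≥ 3, b(i) depends only on (i - 3) mod 6. (21 - 3) mod 6 = 0, so b(21) = b(3) = 22.

22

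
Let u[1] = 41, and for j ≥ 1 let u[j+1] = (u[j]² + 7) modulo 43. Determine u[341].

28

Computing terms: u[1] = 41; u[2] = 11; u[3] = 42; u[4] = 8; u[5] = 28; u[6] = 17; u[7] = 38; u[8] = 32; u[9] = 42.
Since u[9] = u[3] = 42, the sequence is eventually periodic: after a pre-period of length 2 it cycles with period 6.
For j ≥ 3, u[j] depends only on (j - 3) mod 6. (341 - 3) mod 6 = 2, so u[341] = u[5] = 28.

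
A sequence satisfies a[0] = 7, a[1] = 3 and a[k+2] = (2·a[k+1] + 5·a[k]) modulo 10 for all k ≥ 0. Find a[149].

3

We have a[0] = 7; a[1] = 3; a[2] = 1; a[3] = 7; a[4] = 9; a[5] = 3; a[6] = 1.
Since (a[5], a[6]) = (a[1], a[2]) = (3, 1) (two consecutive terms determine the rest), the sequence is eventually periodic: after a pre-period of length 1 it cycles with period 4.
For k ≥ 1, a[k] depends only on (k - 1) mod 4. (149 - 1) mod 4 = 0, so a[149] = a[1] = 3.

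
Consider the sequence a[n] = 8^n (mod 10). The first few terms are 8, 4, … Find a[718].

We have a[1] = 8,  a[2] = 4,  a[3] = 2,  a[4] = 6,  a[5] = 8.
The sequence repeats with period 4.
(718 - 1) mod 4 = 1, so a[718] = a[2] = 4.

4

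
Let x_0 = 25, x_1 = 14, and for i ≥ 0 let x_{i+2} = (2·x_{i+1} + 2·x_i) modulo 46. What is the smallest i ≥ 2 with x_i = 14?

Listing terms: x_0 = 25, x_1 = 14, x_2 = 32, x_3 = 0, x_4 = 18, x_5 = 36, x_6 = 16, x_7 = 12, x_8 = 10, x_9 = 44, x_{10} = 16, x_{11} = 28, x_{12} = 42, x_{13} = 2, x_{14} = 42, x_{15} = 42, x_{16} = 30, x_{17} = 6, x_{18} = 26, x_{19} = 18, x_{20} = 42, x_{21} = 28, x_{22} = 2, x_{23} = 14, x_{24} = 32.
Since (x_{23}, x_{24}) = (x_1, x_2) = (14, 32) (two consecutive terms determine the rest), the sequence is eventually periodic: after a pre-period of length 1 it cycles with period 22.
The value 14 next appears (with i ≥ 2) at x_{23}.

23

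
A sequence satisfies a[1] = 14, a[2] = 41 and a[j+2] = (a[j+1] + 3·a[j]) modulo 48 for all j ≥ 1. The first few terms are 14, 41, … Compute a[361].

14

Listing terms: a[1] = 14,  a[2] = 41,  a[3] = 35,  a[4] = 14,  a[5] = 23,  a[6] = 17,  a[7] = 38,  a[8] = 41,  a[9] = 11,  a[10] = 38,  a[11] = 23,  a[12] = 41,  a[13] = 14,  a[14] = 41.
Since (a[13], a[14]) = (a[1], a[2]) = (14, 41) (two consecutive terms determine the rest), the sequence is periodic with period 12.
(361 - 1) mod 12 = 0, so a[361] = a[1] = 14.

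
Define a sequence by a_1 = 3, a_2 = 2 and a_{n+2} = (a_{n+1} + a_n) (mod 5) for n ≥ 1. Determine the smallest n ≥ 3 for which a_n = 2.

4

a_1 = 3; a_2 = 2; a_3 = 0; a_4 = 2; a_5 = 2; a_6 = 4; a_7 = 1; a_8 = 0; a_9 = 1; a_{10} = 1; a_{11} = 2; a_{12} = 3; a_{13} = 0; a_{14} = 3; a_{15} = 3; a_{16} = 1; a_{17} = 4; a_{18} = 0; a_{19} = 4; a_{20} = 4; a_{21} = 3; a_{22} = 2.
Since (a_{21}, a_{22}) = (a_1, a_2) = (3, 2) (two consecutive terms determine the rest), the sequence is periodic with period 20.
The value 2 first appears (with n ≥ 3) at a_4.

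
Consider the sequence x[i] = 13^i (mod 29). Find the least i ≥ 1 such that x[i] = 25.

We have x[0] = 1,  x[1] = 13,  x[2] = 24,  x[3] = 22,  x[4] = 25,  x[5] = 6,  x[6] = 20,  x[7] = 28,  x[8] = 16,  x[9] = 5,  x[10] = 7,  x[11] = 4,  x[12] = 23,  x[13] = 9,  x[14] = 1.
The sequence repeats with period 14.
The value 25 first appears (with i ≥ 1) at x[4].

4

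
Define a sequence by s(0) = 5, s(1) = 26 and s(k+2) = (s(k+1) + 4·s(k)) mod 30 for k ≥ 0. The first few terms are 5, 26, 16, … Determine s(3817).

26

Computing terms: s(0) = 5; s(1) = 26; s(2) = 16; s(3) = 0; s(4) = 4; s(5) = 4; s(6) = 20; s(7) = 6; s(8) = 26; s(9) = 20; s(10) = 4; s(11) = 24; s(12) = 10; s(13) = 16; s(14) = 26; s(15) = 0; s(16) = 14; s(17) = 14; s(18) = 10; s(19) = 6; s(20) = 16; s(21) = 10; s(22) = 14; s(23) = 24; s(24) = 20; s(25) = 26; s(26) = 16.
Since (s(25), s(26)) = (s(1), s(2)) = (26, 16) (two consecutive terms determine the rest), the sequence is eventually periodic: after a pre-period of length 1 it cycles with period 24.
For k ≥ 1, s(k) depends only on (k - 1) mod 24. (3817 - 1) mod 24 = 0, so s(3817) = s(1) = 26.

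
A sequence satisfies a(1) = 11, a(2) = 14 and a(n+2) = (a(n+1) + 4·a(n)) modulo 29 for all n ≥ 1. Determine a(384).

a(1) = 11, a(2) = 14, a(3) = 0, a(4) = 27, a(5) = 27, a(6) = 19, a(7) = 11, a(8) = 0, a(9) = 15, a(10) = 15, a(11) = 17, a(12) = 19, a(13) = 0, a(14) = 18, a(15) = 18, a(16) = 3, a(17) = 17, a(18) = 0, a(19) = 10, a(20) = 10, a(21) = 21, a(22) = 3, a(23) = 0, a(24) = 12, a(25) = 12, a(26) = 2, a(27) = 21, a(28) = 0, a(29) = 26, a(30) = 26, a(31) = 14, a(32) = 2, a(33) = 0, a(34) = 8, a(35) = 8, a(36) = 11, a(37) = 14.
The sequence repeats with period 35.
So a(384) = a(1 + ((384-1) mod 35)) = a(34) = 8.

8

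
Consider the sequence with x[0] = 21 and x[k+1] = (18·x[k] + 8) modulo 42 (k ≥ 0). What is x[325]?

Computing terms: x[0] = 21,  x[1] = 8,  x[2] = 26,  x[3] = 14,  x[4] = 8.
Since x[4] = x[1] = 8, the sequence is eventually periodic: after a pre-period of length 1 it cycles with period 3.
For k ≥ 1, x[k] depends only on (k - 1) mod 3. (325 - 1) mod 3 = 0, so x[325] = x[1] = 8.

8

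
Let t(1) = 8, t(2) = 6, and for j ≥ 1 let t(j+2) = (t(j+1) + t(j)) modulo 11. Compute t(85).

t(1) = 8; t(2) = 6; t(3) = 3; t(4) = 9; t(5) = 1; t(6) = 10; t(7) = 0; t(8) = 10; t(9) = 10; t(10) = 9; t(11) = 8; t(12) = 6.
Since (t(11), t(12)) = (t(1), t(2)) = (8, 6) (two consecutive terms determine the rest), the sequence is periodic with period 10.
(85 - 1) mod 10 = 4, so t(85) = t(5) = 1.

1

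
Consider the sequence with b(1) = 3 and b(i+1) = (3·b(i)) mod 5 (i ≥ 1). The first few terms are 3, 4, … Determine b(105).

We have b(1) = 3, b(2) = 4, b(3) = 2, b(4) = 1, b(5) = 3.
Since b(5) = b(1) = 3, the sequence is periodic with period 4.
So b(105) = b(1 + ((105-1) mod 4)) = b(1) = 3.

3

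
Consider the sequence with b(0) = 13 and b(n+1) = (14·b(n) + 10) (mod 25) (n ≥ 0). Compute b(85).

Listing terms: b(0) = 13,  b(1) = 17,  b(2) = 23,  b(3) = 7,  b(4) = 8,  b(5) = 22,  b(6) = 18,  b(7) = 12,  b(8) = 3,  b(9) = 2,  b(10) = 13.
The sequence repeats with period 10.
So b(85) = b(0 + ((85-0) mod 10)) = b(5) = 22.

22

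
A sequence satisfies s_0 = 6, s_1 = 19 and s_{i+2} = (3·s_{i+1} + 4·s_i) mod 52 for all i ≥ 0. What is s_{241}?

Computing terms: s_0 = 6; s_1 = 19; s_2 = 29; s_3 = 7; s_4 = 33; s_5 = 23; s_6 = 45; s_7 = 19; s_8 = 29.
Since (s_7, s_8) = (s_1, s_2) = (19, 29) (two consecutive terms determine the rest), the sequence is eventually periodic: after a pre-period of length 1 it cycles with period 6.
For i ≥ 1, s_i depends only on (i - 1) mod 6. (241 - 1) mod 6 = 0, so s_{241} = s_1 = 19.

19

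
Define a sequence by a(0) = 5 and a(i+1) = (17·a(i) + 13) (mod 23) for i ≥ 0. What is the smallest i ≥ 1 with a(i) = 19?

Listing terms: a(0) = 5, a(1) = 6, a(2) = 0, a(3) = 13, a(4) = 4, a(5) = 12, a(6) = 10, a(7) = 22, a(8) = 19, a(9) = 14, a(10) = 21, a(11) = 2, a(12) = 1, a(13) = 7, a(14) = 17, a(15) = 3, a(16) = 18, a(17) = 20, a(18) = 8, a(19) = 11, a(20) = 16, a(21) = 9, a(22) = 5.
Since a(22) = a(0) = 5, the sequence is periodic with period 22.
The value 19 first appears (with i ≥ 1) at a(8).

8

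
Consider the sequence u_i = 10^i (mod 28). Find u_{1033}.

24

Computing terms: u_0 = 1, u_1 = 10, u_2 = 16, u_3 = 20, u_4 = 4, u_5 = 12, u_6 = 8, u_7 = 24, u_8 = 16.
Since u_8 = u_2 = 16, the sequence is eventually periodic: after a pre-period of length 2 it cycles with period 6.
For i ≥ 2, u_i depends only on (i - 2) mod 6. (1033 - 2) mod 6 = 5, so u_{1033} = u_7 = 24.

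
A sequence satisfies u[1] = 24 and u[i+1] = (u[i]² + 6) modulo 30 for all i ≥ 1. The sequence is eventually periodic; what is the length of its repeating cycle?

Computing terms: u[1] = 24, u[2] = 12, u[3] = 0, u[4] = 6, u[5] = 12.
Since u[5] = u[2] = 12, the sequence is eventually periodic: after a pre-period of length 1 it cycles with period 3.

3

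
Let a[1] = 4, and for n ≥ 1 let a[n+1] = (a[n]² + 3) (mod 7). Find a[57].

Listing terms: a[1] = 4, a[2] = 5, a[3] = 0, a[4] = 3, a[5] = 5.
Since a[5] = a[2] = 5, the sequence is eventually periodic: after a pre-period of length 1 it cycles with period 3.
For n ≥ 2, a[n] depends only on (n - 2) mod 3. (57 - 2) mod 3 = 1, so a[57] = a[3] = 0.

0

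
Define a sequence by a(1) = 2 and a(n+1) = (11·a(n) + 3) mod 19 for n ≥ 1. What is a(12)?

12

We have a(1) = 2,  a(2) = 6,  a(3) = 12,  a(4) = 2.
The sequence repeats with period 3.
(12 - 1) mod 3 = 2, so a(12) = a(3) = 12.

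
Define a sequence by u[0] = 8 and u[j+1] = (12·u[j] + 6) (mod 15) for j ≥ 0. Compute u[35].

We have u[0] = 8,  u[1] = 12,  u[2] = 0,  u[3] = 6,  u[4] = 3,  u[5] = 12.
Since u[5] = u[1] = 12, the sequence is eventually periodic: after a pre-period of length 1 it cycles with period 4.
For j ≥ 1, u[j] depends only on (j - 1) mod 4. (35 - 1) mod 4 = 2, so u[35] = u[3] = 6.

6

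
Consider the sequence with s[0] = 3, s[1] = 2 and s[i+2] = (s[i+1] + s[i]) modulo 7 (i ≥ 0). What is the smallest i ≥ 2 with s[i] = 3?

6

s[0] = 3, s[1] = 2, s[2] = 5, s[3] = 0, s[4] = 5, s[5] = 5, s[6] = 3, s[7] = 1, s[8] = 4, s[9] = 5, s[10] = 2, s[11] = 0, s[12] = 2, s[13] = 2, s[14] = 4, s[15] = 6, s[16] = 3, s[17] = 2.
The sequence repeats with period 16.
The value 3 first appears (with i ≥ 2) at s[6].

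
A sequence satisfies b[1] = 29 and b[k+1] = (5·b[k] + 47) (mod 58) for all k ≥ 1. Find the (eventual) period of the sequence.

14

Listing terms: b[1] = 29,  b[2] = 18,  b[3] = 21,  b[4] = 36,  b[5] = 53,  b[6] = 22,  b[7] = 41,  b[8] = 20,  b[9] = 31,  b[10] = 28,  b[11] = 13,  b[12] = 54,  b[13] = 27,  b[14] = 8,  b[15] = 29.
The sequence repeats with period 14.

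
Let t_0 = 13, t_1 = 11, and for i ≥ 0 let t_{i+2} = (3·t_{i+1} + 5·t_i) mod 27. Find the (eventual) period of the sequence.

36

We have t_0 = 13,  t_1 = 11,  t_2 = 17,  t_3 = 25,  t_4 = 25,  t_5 = 11,  t_6 = 23,  t_7 = 16,  t_8 = 1,  t_9 = 2,  t_{10} = 11,  t_{11} = 16,  t_{12} = 22,  t_{13} = 11,  t_{14} = 8,  t_{15} = 25,  t_{16} = 7,  t_{17} = 11,  t_{18} = 14,  t_{19} = 16,  t_{20} = 10,  t_{21} = 2,  t_{22} = 2,  t_{23} = 16,  t_{24} = 4,  t_{25} = 11,  t_{26} = 26,  t_{27} = 25,  t_{28} = 16,  t_{29} = 11,  t_{30} = 5,  t_{31} = 16,  t_{32} = 19,  t_{33} = 2,  t_{34} = 20,  t_{35} = 16,  t_{36} = 13,  t_{37} = 11.
Since (t_{36}, t_{37}) = (t_0, t_1) = (13, 11) (two consecutive terms determine the rest), the sequence is periodic with period 36.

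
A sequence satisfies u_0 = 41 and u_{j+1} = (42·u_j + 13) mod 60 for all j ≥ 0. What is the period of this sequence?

u_0 = 41, u_1 = 55, u_2 = 43, u_3 = 19, u_4 = 31, u_5 = 55.
Since u_5 = u_1 = 55, the sequence is eventually periodic: after a pre-period of length 1 it cycles with period 4.

4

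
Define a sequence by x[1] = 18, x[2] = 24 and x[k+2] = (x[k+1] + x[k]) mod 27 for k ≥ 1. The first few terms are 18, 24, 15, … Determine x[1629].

18

Listing terms: x[1] = 18; x[2] = 24; x[3] = 15; x[4] = 12; x[5] = 0; x[6] = 12; x[7] = 12; x[8] = 24; x[9] = 9; x[10] = 6; x[11] = 15; x[12] = 21; x[13] = 9; x[14] = 3; x[15] = 12; x[16] = 15; x[17] = 0; x[18] = 15; x[19] = 15; x[20] = 3; x[21] = 18; x[22] = 21; x[23] = 12; x[24] = 6; x[25] = 18; x[26] = 24.
Since (x[25], x[26]) = (x[1], x[2]) = (18, 24) (two consecutive terms determine the rest), the sequence is periodic with period 24.
So x[1629] = x[1 + ((1629-1) mod 24)] = x[21] = 18.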